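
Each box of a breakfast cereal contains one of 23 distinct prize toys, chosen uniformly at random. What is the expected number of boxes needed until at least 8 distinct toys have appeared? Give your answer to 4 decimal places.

9.5694

Going from k to k+1 distinct takes a geometric number of boxes with mean 23/(23-k).
Sum over k = 0,...,7: E = 23/23 + 23/22 + 23/21 + ... + 23/17 + 23/16 = 9.56944.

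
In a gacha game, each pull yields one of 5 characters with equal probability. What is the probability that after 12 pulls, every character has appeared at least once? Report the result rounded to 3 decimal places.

0.678

Let A_i be the event that character i is missing after 12 pulls. By inclusion–exclusion on the A_i,
P(all seen) = Σ_{j=0}^{5} (-1)^j C(5,j)((5-j)/5)^12
= 1.0000 - 0.3436 + 0.0218 - 0.0002 + 0.0000 - 0.0000
= 0.6780.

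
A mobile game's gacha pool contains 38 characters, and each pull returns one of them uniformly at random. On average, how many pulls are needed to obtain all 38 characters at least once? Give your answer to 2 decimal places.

160.66

Split into phases: going from k distinct to k+1 distinct takes on average 38/(38-k) pulls.
E[T] = 38/38 + 38/37 + 38/36 + ... + 38/2 + 38/1 = 38·H_{38}.
H_{38} = 4.228, so E[T] = 160.660.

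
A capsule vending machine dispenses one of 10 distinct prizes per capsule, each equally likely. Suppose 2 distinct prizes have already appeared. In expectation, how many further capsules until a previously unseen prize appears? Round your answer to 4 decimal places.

1.2500

The number of capsules until the next new prize is geometric with success probability 8/10, so its mean is 10/8.
E = 10/8 = 1.25000.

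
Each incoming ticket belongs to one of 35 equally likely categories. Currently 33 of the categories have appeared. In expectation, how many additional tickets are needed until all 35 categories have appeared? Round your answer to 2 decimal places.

52.50

With k distinct categories already seen, the next new one takes an expected 35/(35-k) tickets.
Sum over k = 33,...,34: E = 35/2 + 35/1 = 52.500.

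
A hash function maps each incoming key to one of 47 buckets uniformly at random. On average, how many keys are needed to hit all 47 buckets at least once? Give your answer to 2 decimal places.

Split into phases: going from k distinct to k+1 distinct takes on average 47/(47-k) keys.
E[T] = 47/47 + 47/46 + 47/45 + ... + 47/2 + 47/1 = 47·H_{47}.
H_{47} = 4.438, so E[T] = 208.584.

208.58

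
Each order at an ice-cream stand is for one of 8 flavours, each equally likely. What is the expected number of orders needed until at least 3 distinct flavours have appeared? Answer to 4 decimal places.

With k distinct flavours already seen, the next new one arrives after an expected 8/(8-k) orders.
Sum over k = 0,...,2: E = 8/8 + 8/7 + 8/6 = 3.47619.

3.4762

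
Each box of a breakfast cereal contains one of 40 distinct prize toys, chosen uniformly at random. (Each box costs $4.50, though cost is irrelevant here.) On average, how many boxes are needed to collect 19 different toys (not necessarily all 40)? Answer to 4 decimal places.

Going from k to k+1 distinct takes a geometric number of boxes with mean 40/(40-k).
Sum over k = 0,...,18: E = 40/40 + 40/39 + 40/38 + ... + 40/23 + 40/22 = 25.32737.

25.3274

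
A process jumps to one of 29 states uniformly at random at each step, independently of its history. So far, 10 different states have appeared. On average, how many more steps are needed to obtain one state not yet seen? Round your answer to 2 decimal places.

Each step yields a new state with probability (29-10)/29 = 19/29, so the wait is geometric with mean 29/19.
E = 29/19 = 1.526.

1.53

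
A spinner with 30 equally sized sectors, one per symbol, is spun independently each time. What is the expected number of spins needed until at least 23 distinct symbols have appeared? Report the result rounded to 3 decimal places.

42.064

Going from k to k+1 distinct takes a geometric number of spins with mean 30/(30-k).
Sum over k = 0,...,22: E = 30/30 + 30/29 + 30/28 + ... + 30/9 + 30/8 = 42.0639.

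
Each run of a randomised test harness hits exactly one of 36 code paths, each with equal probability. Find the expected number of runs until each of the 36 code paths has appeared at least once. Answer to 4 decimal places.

150.2841

The wait to go from k to k+1 distinct code paths is geometric with mean 36/(36-k).
E[T] = 36/36 + 36/35 + 36/34 + ... + 36/2 + 36/1 = 36·H_{36}.
H_{36} = 4.17456, so E[T] = 150.28413.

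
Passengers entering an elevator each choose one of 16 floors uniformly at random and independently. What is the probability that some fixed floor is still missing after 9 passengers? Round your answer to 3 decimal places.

0.559

On each passenger the fixed floor fails to appear with probability 15/16.
P(still missing after 9) = (15/16)^9 = 0.5594.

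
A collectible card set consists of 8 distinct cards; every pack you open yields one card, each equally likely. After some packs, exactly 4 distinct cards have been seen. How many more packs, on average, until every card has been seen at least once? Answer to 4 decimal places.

16.6667

With k distinct cards already seen, the next new one takes an expected 8/(8-k) packs.
Sum over k = 4,...,7: E = 8/4 + 8/3 + 8/2 + 8/1 = 16.66667.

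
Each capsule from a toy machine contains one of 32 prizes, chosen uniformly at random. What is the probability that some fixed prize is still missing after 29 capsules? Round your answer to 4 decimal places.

0.3982

Each capsule misses the fixed prize with probability (32-1)/32 = 31/32, independently.
P(still missing after 29) = (31/32)^29 = 0.39824.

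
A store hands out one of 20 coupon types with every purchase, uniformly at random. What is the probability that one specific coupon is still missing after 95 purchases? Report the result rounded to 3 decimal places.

On each purchase the fixed coupon fails to appear with probability 19/20.
P(still missing after 95) = (19/20)^95 = 0.0077.

0.008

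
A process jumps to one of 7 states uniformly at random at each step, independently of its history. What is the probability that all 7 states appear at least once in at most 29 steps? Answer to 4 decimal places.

0.9211

Let A_i be the event that state i is missing after 29 steps. By inclusion–exclusion on the A_i,
P(all seen) = Σ_{j=0}^{7} (-1)^j C(7,j)((7-j)/7)^29
= 1.00000 - 0.08010 + 0.00121 - 0.00000 + 0.00000 - 0.00000 + 0.00000 - 0.00000
= 0.92111.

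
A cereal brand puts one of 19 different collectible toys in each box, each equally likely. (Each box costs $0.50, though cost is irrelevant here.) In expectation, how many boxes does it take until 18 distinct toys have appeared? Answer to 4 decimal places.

48.4071

Going from k to k+1 distinct takes a geometric number of boxes with mean 19/(19-k).
Sum over k = 0,...,17: E = 19/19 + 19/18 + 19/17 + ... + 19/3 + 19/2 = 48.40705.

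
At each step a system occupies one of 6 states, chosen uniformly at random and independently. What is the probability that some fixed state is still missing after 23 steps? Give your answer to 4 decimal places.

On each step the fixed state fails to appear with probability 5/6.
P(still missing after 23) = (5/6)^23 = 0.01509.

0.0151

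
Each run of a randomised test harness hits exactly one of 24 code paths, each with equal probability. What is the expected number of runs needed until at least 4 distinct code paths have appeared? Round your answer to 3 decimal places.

4.277

With k distinct code paths already seen, the next new one arrives after an expected 24/(24-k) runs.
Sum over k = 0,...,3: E = 24/24 + 24/23 + 24/22 + 24/21 = 4.2772.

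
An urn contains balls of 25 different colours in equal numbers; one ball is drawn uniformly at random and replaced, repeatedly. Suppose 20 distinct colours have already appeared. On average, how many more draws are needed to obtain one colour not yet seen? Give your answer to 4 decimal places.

5.0000

The number of draws until the next new colour is geometric with success probability 5/25, so its mean is 25/5.
E = 25/5 = 5.00000.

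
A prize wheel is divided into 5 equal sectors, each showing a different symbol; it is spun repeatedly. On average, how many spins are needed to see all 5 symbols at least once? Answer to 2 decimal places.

11.42

The wait to go from k to k+1 distinct symbols is geometric with mean 5/(5-k).
E[T] = 5/5 + 5/4 + 5/3 + 5/2 + 5/1 = 5·H_{5}.
H_{5} = 2.283, so E[T] = 11.417.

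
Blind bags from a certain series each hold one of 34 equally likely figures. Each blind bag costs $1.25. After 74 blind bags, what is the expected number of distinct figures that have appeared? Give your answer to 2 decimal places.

30.27

For each figure, P(seen in 74 blind bags) = 1 - (33/34)^74 = 0.890.
By linearity of expectation, E[distinct seen] = 34·(1 - (33/34)^74) = 30.267.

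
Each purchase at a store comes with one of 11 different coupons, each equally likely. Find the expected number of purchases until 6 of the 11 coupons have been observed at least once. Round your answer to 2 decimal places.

With k distinct coupons already seen, the next new one arrives after an expected 11/(11-k) purchases.
Sum over k = 0,...,5: E = 11/11 + 11/10 + 11/9 + 11/8 + 11/7 + 11/6 = 8.102.

8.10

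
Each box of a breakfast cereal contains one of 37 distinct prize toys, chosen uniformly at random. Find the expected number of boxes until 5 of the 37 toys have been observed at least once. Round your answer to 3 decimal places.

5.294

Going from k to k+1 distinct takes a geometric number of boxes with mean 37/(37-k).
Sum over k = 0,...,4: E = 37/37 + 37/36 + 37/35 + 37/34 + 37/33 = 5.2944.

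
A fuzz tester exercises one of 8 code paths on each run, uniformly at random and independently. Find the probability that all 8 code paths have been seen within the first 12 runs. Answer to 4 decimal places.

Let A_i be the event that code path i is missing after 12 runs. By inclusion–exclusion on the A_i,
P(all seen) = Σ_{j=0}^{8} (-1)^j C(8,j)((8-j)/8)^12
= 1.00000 - 1.61134 + 0.88694 - 0.19895 + 0.01709 - 0.00043 + 0.00000 - 0.00000 + 0.00000
= 0.09331.

0.0933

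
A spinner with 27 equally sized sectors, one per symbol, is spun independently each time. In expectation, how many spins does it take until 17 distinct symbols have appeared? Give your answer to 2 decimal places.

25.99

Going from k to k+1 distinct takes a geometric number of spins with mean 27/(27-k).
Sum over k = 0,...,16: E = 27/27 + 27/26 + 27/25 + ... + 27/12 + 27/11 = 25.987.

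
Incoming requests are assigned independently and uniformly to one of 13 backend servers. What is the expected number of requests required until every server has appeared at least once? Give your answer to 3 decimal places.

41.342

After k distinct servers have appeared, the next request gives a new one with probability (13-k)/13, so the expected wait for the (k+1)-th is 13/(13-k).
E[T] = 13/13 + 13/12 + 13/11 + ... + 13/2 + 13/1 = 13·H_{13}.
H_{13} = 3.1801, so E[T] = 41.3417.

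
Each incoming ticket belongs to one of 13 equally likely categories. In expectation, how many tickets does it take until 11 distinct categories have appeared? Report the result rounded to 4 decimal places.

21.8417

With k distinct categories already seen, the next new one arrives after an expected 13/(13-k) tickets.
Sum over k = 0,...,10: E = 13/13 + 13/12 + 13/11 + ... + 13/4 + 13/3 = 21.84174.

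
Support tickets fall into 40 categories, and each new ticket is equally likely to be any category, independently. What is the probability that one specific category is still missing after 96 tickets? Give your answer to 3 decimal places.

0.088

On each ticket the fixed category fails to appear with probability 39/40.
P(still missing after 96) = (39/40)^96 = 0.0880.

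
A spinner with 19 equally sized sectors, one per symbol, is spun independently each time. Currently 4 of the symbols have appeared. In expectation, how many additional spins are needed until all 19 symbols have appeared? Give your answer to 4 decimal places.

The wait to go from k to k+1 distinct symbols is geometric with mean 19/(19-k).
Sum over k = 4,...,18: E = 19/15 + 19/14 + 19/13 + ... + 19/2 + 19/1 = 63.04635.

63.0464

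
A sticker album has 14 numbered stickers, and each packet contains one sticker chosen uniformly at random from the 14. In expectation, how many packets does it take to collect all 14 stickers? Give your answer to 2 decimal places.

45.52

Split into phases: going from k distinct to k+1 distinct takes on average 14/(14-k) packets.
E[T] = 14/14 + 14/13 + 14/12 + ... + 14/2 + 14/1 = 14·H_{14}.
H_{14} = 3.252, so E[T] = 45.522.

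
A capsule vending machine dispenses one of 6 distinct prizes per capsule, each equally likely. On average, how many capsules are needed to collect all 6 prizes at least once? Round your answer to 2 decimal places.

After k distinct prizes have appeared, the next capsule gives a new one with probability (6-k)/6, so the expected wait for the (k+1)-th is 6/(6-k).
E[T] = 6/6 + 6/5 + 6/4 + 6/3 + 6/2 + 6/1 = 6·H_{6}.
H_{6} = 2.450, so E[T] = 14.700.

14.70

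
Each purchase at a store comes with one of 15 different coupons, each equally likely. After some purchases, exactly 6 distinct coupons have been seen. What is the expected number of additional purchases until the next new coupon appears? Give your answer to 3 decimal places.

1.667

Each purchase yields a new coupon with probability (15-6)/15 = 9/15, so the wait is geometric with mean 15/9.
E = 15/9 = 1.6667.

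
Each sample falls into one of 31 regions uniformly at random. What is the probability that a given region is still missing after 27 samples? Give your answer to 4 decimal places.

On each sample the fixed region fails to appear with probability 30/31.
P(still missing after 27) = (30/31)^27 = 0.41258.

0.4126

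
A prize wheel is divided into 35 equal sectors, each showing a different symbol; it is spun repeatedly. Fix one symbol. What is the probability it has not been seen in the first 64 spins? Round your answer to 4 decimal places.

0.1564

Each spin misses the fixed symbol with probability (35-1)/35 = 34/35, independently.
P(still missing after 64) = (34/35)^64 = 0.15642.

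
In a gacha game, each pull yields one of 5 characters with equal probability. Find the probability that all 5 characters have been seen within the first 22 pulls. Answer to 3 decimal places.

0.963

Let A_i be the event that character i is missing after 22 pulls. By inclusion–exclusion on the A_i,
P(all seen) = Σ_{j=0}^{5} (-1)^j C(5,j)((5-j)/5)^22
= 1.0000 - 0.0369 + 0.0001 - 0.0000 + 0.0000 - 0.0000
= 0.9632.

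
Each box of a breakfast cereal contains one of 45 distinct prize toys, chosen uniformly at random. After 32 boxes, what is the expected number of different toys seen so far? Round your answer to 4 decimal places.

23.0771

For each toy, P(seen in 32 boxes) = 1 - (44/45)^32 = 0.51282.
By linearity of expectation, E[distinct seen] = 45·(1 - (44/45)^32) = 23.07711.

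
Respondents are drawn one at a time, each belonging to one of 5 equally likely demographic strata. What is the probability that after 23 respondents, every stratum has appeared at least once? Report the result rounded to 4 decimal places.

0.9706

By inclusion–exclusion over which strata are missing,
P(all seen) = Σ_{j=0}^{5} (-1)^j C(5,j)((5-j)/5)^23
= 1.00000 - 0.02951 + 0.00008 - 0.00000 + 0.00000 - 0.00000
= 0.97056.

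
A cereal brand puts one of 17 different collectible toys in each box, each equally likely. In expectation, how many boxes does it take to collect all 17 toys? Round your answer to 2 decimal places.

Split into phases: going from k distinct to k+1 distinct takes on average 17/(17-k) boxes.
E[T] = 17/17 + 17/16 + 17/15 + ... + 17/2 + 17/1 = 17·H_{17}.
H_{17} = 3.440, so E[T] = 58.472.

58.47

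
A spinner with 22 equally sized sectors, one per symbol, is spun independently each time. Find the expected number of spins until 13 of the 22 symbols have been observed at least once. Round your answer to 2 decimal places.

18.96

Going from k to k+1 distinct takes a geometric number of spins with mean 22/(22-k).
Sum over k = 0,...,12: E = 22/22 + 22/21 + 22/20 + ... + 22/11 + 22/10 = 18.961.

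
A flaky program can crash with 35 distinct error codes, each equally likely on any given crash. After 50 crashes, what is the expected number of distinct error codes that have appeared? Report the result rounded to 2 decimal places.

26.78

For each error code, P(seen in 50 crashes) = 1 - (34/35)^50 = 0.765.
By linearity of expectation, E[distinct seen] = 35·(1 - (34/35)^50) = 26.785.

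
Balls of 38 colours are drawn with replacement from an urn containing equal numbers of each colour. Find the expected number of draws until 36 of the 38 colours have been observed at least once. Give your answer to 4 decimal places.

With k distinct colours already seen, the next new one arrives after an expected 38/(38-k) draws.
Sum over k = 0,...,35: E = 38/38 + 38/37 + 38/36 + ... + 38/4 + 38/3 = 103.66028.

103.6603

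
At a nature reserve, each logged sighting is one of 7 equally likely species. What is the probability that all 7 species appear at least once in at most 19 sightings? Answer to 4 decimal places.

0.6601

By inclusion–exclusion over which species are missing,
P(all seen) = Σ_{j=0}^{7} (-1)^j C(7,j)((7-j)/7)^19
= 1.00000 - 0.37420 + 0.03514 - 0.00084 + 0.00000 - 0.00000 + 0.00000 - 0.00000
= 0.66009.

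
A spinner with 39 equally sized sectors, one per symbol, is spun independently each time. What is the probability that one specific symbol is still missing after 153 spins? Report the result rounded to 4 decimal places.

On each spin the fixed symbol fails to appear with probability 38/39.
P(still missing after 153) = (38/39)^153 = 0.01879.

0.0188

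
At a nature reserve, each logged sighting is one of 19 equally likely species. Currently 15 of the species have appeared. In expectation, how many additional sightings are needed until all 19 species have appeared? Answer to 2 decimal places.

39.58

The wait to go from k to k+1 distinct species is geometric with mean 19/(19-k).
Sum over k = 15,...,18: E = 19/4 + 19/3 + 19/2 + 19/1 = 39.583.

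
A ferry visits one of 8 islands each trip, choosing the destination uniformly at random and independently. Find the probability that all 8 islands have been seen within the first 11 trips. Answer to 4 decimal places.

Let A_i be the event that island i is missing after 11 trips. By inclusion–exclusion on the A_i,
P(all seen) = Σ_{j=0}^{8} (-1)^j C(8,j)((8-j)/8)^11
= 1.00000 - 1.84153 + 1.18258 - 0.31832 + 0.03418 - 0.00115 + 0.00001 - 0.00000 + 0.00000
= 0.05576.

0.0558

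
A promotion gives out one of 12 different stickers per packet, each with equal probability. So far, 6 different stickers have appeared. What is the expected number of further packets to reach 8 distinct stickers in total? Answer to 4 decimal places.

The wait to go from k to k+1 distinct stickers is geometric with mean 12/(12-k).
Sum over k = 6,...,7: E = 12/6 + 12/5 = 4.40000.

4.4000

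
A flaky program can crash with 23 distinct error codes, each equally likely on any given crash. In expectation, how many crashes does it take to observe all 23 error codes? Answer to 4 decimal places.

85.8887

Split into phases: going from k distinct to k+1 distinct takes on average 23/(23-k) crashes.
E[T] = 23/23 + 23/22 + 23/21 + ... + 23/2 + 23/1 = 23·H_{23}.
H_{23} = 3.73429, so E[T] = 85.88870.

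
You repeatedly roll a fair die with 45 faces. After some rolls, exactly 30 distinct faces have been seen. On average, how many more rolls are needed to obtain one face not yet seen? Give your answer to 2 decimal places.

3.00

Each roll yields a new face with probability (45-30)/45 = 15/45, so the wait is geometric with mean 45/15.
E = 45/15 = 3.000.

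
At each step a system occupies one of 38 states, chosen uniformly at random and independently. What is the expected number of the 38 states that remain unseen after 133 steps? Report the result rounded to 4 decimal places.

For each state, P(unseen after 133) = (37/38)^133 = 0.02881.
By linearity of expectation, E[unseen] = 38·(37/38)^133 = 1.09495.

1.0950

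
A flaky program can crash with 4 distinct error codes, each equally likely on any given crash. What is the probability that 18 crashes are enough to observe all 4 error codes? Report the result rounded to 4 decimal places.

0.9775

Let A_i be the event that error code i is missing after 18 crashes. By inclusion–exclusion on the A_i,
P(all seen) = Σ_{j=0}^{4} (-1)^j C(4,j)((4-j)/4)^18
= 1.00000 - 0.02255 + 0.00002 - 0.00000 + 0.00000
= 0.97747.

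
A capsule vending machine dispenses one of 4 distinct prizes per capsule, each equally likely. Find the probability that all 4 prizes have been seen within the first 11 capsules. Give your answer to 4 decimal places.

By inclusion–exclusion over which prizes are missing,
P(all seen) = Σ_{j=0}^{4} (-1)^j C(4,j)((4-j)/4)^11
= 1.00000 - 0.16894 + 0.00293 - 0.00000 + 0.00000
= 0.83399.

0.8340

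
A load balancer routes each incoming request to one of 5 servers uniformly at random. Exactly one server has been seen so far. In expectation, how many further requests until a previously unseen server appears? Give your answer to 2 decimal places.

1.25

The number of requests until the next new server is geometric with success probability 4/5, so its mean is 5/4.
E = 5/4 = 1.250.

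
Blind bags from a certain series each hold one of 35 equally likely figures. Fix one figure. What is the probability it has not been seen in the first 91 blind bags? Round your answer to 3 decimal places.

0.072

On each blind bag the fixed figure fails to appear with probability 34/35.
P(still missing after 91) = (34/35)^91 = 0.0715.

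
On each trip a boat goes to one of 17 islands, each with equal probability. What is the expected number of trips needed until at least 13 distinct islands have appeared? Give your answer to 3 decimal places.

23.056

Going from k to k+1 distinct takes a geometric number of trips with mean 17/(17-k).
Sum over k = 0,...,12: E = 17/17 + 17/16 + 17/15 + ... + 17/6 + 17/5 = 23.0557.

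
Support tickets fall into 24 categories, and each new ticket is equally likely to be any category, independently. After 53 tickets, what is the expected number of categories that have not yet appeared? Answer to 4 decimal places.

2.5153

For each category, P(unseen after 53) = (23/24)^53 = 0.10480.
By linearity of expectation, E[unseen] = 24·(23/24)^53 = 2.51531.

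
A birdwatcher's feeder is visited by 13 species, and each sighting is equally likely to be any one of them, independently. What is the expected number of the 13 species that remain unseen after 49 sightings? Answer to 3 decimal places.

0.257

For each species, P(unseen after 49) = (12/13)^49 = 0.0198.
By linearity of expectation, E[unseen] = 13·(12/13)^49 = 0.2574.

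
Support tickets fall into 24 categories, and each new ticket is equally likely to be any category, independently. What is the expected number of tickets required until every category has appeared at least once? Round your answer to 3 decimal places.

90.623

Split into phases: going from k distinct to k+1 distinct takes on average 24/(24-k) tickets.
E[T] = 24/24 + 24/23 + 24/22 + ... + 24/2 + 24/1 = 24·H_{24}.
H_{24} = 3.7760, so E[T] = 90.6230.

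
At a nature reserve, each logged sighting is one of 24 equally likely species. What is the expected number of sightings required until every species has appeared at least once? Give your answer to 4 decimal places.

90.6230

The wait to go from k to k+1 distinct species is geometric with mean 24/(24-k).
E[T] = 24/24 + 24/23 + 24/22 + ... + 24/2 + 24/1 = 24·H_{24}.
H_{24} = 3.77596, so E[T] = 90.62300.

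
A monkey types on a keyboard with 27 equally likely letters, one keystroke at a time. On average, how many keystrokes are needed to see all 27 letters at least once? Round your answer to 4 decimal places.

105.0693

Split into phases: going from k distinct to k+1 distinct takes on average 27/(27-k) keystrokes.
E[T] = 27/27 + 27/26 + 27/25 + ... + 27/2 + 27/1 = 27·H_{27}.
H_{27} = 3.89146, so E[T] = 105.06933.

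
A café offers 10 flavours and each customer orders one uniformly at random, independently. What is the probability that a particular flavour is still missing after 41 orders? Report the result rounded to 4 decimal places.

Each order misses the fixed flavour with probability (10-1)/10 = 9/10, independently.
P(still missing after 41) = (9/10)^41 = 0.01330.

0.0133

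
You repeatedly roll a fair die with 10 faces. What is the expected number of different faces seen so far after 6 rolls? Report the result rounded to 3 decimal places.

For each face, P(seen in 6 rolls) = 1 - (9/10)^6 = 0.4686.
By linearity of expectation, E[distinct seen] = 10·(1 - (9/10)^6) = 4.6856.

4.686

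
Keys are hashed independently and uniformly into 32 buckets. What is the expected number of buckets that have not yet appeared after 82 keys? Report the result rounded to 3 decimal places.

2.369

For each bucket, P(unseen after 82) = (31/32)^82 = 0.0740.
By linearity of expectation, E[unseen] = 32·(31/32)^82 = 2.3687.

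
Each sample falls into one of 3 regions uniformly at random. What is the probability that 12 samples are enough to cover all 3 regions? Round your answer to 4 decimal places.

Let A_i be the event that region i is missing after 12 samples. By inclusion–exclusion on the A_i,
P(all seen) = Σ_{j=0}^{3} (-1)^j C(3,j)((3-j)/3)^12
= 1.00000 - 0.02312 + 0.00001 - 0.00000
= 0.97688.

0.9769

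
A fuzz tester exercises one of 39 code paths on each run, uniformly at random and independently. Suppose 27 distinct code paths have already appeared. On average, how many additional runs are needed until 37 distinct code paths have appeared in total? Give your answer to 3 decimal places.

62.525

The wait to go from k to k+1 distinct code paths is geometric with mean 39/(39-k).
Sum over k = 27,...,36: E = 39/12 + 39/11 + 39/10 + ... + 39/4 + 39/3 = 62.5252.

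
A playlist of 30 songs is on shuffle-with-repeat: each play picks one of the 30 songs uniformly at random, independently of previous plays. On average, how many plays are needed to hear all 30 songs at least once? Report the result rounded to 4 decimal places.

119.8496

Split into phases: going from k distinct to k+1 distinct takes on average 30/(30-k) plays.
E[T] = 30/30 + 30/29 + 30/28 + ... + 30/2 + 30/1 = 30·H_{30}.
H_{30} = 3.99499, so E[T] = 119.84961.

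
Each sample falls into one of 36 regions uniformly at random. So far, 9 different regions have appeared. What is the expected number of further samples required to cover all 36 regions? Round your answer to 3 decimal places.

140.092

With k distinct regions already seen, the next new one takes an expected 36/(36-k) samples.
Sum over k = 9,...,35: E = 36/27 + 36/26 + 36/25 + ... + 36/2 + 36/1 = 140.0924.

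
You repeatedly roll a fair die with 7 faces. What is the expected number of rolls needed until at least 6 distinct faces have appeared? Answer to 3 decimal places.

With k distinct faces already seen, the next new one arrives after an expected 7/(7-k) rolls.
Sum over k = 0,...,5: E = 7/7 + 7/6 + 7/5 + 7/4 + 7/3 + 7/2 = 11.1500.

11.150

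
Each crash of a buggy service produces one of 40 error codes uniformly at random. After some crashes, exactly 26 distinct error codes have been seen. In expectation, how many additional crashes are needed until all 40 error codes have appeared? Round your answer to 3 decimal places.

130.062

The wait to go from k to k+1 distinct error codes is geometric with mean 40/(40-k).
Sum over k = 26,...,39: E = 40/14 + 40/13 + 40/12 + ... + 40/2 + 40/1 = 130.0625.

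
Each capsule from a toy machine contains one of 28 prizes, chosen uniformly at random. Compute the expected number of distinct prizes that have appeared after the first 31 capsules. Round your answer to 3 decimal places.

For each prize, P(seen in 31 capsules) = 1 - (27/28)^31 = 0.6761.
By linearity of expectation, E[distinct seen] = 28·(1 - (27/28)^31) = 18.9315.

18.931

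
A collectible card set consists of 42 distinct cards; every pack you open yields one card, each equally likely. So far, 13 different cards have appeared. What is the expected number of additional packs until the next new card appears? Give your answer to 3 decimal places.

1.448

Each pack yields a new card with probability (42-13)/42 = 29/42, so the wait is geometric with mean 42/29.
E = 42/29 = 1.4483.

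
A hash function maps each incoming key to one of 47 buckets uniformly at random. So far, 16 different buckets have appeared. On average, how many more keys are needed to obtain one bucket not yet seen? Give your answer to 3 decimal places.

The number of keys until the next new bucket is geometric with success probability 31/47, so its mean is 47/31.
E = 47/31 = 1.5161.

1.516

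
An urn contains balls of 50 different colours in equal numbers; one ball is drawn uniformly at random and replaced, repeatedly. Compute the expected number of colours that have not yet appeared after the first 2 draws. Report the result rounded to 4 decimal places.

For each colour, P(unseen after 2) = (49/50)^2 = 0.96040.
By linearity of expectation, E[unseen] = 50·(49/50)^2 = 48.02000.

48.0200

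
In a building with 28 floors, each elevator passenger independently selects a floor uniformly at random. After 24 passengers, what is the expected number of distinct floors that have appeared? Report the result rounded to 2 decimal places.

16.30

For each floor, P(seen in 24 passengers) = 1 - (27/28)^24 = 0.582.
By linearity of expectation, E[distinct seen] = 28·(1 - (27/28)^24) = 16.302.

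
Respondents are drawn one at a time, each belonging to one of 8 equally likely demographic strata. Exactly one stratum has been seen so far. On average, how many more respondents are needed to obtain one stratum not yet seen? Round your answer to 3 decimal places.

1.143

The number of respondents until the next new stratum is geometric with success probability 7/8, so its mean is 8/7.
E = 8/7 = 1.1429.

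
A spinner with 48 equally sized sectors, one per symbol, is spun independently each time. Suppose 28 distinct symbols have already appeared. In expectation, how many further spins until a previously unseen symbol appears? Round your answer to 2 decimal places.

The number of spins until the next new symbol is geometric with success probability 20/48, so its mean is 48/20.
E = 48/20 = 2.400.

2.40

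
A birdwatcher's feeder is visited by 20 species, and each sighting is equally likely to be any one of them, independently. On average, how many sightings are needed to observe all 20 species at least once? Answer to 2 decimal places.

After k distinct species have appeared, the next sighting gives a new one with probability (20-k)/20, so the expected wait for the (k+1)-th is 20/(20-k).
E[T] = 20/20 + 20/19 + 20/18 + ... + 20/2 + 20/1 = 20·H_{20}.
H_{20} = 3.598, so E[T] = 71.955.

71.95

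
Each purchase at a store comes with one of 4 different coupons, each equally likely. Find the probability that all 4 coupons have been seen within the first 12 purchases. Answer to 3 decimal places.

By inclusion–exclusion over which coupons are missing,
P(all seen) = Σ_{j=0}^{4} (-1)^j C(4,j)((4-j)/4)^12
= 1.0000 - 0.1267 + 0.0015 - 0.0000 + 0.0000
= 0.8748.

0.875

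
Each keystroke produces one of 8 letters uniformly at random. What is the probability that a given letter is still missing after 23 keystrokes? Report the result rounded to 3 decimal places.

Each keystroke misses the fixed letter with probability (8-1)/8 = 7/8, independently.
P(still missing after 23) = (7/8)^23 = 0.0464.

0.046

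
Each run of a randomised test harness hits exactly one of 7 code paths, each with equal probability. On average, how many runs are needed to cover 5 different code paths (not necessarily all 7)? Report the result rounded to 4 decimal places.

With k distinct code paths already seen, the next new one arrives after an expected 7/(7-k) runs.
Sum over k = 0,...,4: E = 7/7 + 7/6 + 7/5 + 7/4 + 7/3 = 7.65000.

7.6500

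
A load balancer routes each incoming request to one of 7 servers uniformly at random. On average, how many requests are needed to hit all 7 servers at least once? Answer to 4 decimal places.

18.1500

Split into phases: going from k distinct to k+1 distinct takes on average 7/(7-k) requests.
E[T] = 7/7 + 7/6 + 7/5 + ... + 7/2 + 7/1 = 7·H_{7}.
H_{7} = 2.59286, so E[T] = 18.15000.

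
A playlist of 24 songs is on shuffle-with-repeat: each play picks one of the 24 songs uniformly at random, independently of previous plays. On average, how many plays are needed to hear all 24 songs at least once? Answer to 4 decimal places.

90.6230

After k distinct songs have appeared, the next play gives a new one with probability (24-k)/24, so the expected wait for the (k+1)-th is 24/(24-k).
E[T] = 24/24 + 24/23 + 24/22 + ... + 24/2 + 24/1 = 24·H_{24}.
H_{24} = 3.77596, so E[T] = 90.62300.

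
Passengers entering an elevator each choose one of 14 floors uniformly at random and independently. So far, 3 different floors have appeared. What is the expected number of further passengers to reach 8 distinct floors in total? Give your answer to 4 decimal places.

7.9783

From k distinct to k+1 distinct takes on average 14/(14-k) passengers.
Sum over k = 3,...,7: E = 14/11 + 14/10 + 14/9 + 14/8 + 14/7 = 7.97828.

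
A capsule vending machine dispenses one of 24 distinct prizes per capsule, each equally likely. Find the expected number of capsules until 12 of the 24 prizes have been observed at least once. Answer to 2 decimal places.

16.15

With k distinct prizes already seen, the next new one arrives after an expected 24/(24-k) capsules.
Sum over k = 0,...,11: E = 24/24 + 24/23 + 24/22 + ... + 24/14 + 24/13 = 16.146.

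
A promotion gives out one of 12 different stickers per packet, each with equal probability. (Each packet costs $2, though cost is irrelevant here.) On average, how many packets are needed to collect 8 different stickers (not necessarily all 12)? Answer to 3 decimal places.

12.239

Going from k to k+1 distinct takes a geometric number of packets with mean 12/(12-k).
Sum over k = 0,...,7: E = 12/12 + 12/11 + 12/10 + ... + 12/6 + 12/5 = 12.2385.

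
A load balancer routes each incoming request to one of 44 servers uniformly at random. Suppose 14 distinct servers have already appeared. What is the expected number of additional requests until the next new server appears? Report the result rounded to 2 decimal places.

Each request yields a new server with probability (44-14)/44 = 30/44, so the wait is geometric with mean 44/30.
E = 44/30 = 1.467.

1.47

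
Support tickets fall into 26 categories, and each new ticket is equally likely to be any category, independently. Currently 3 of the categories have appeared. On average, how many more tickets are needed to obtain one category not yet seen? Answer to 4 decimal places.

1.1304

Each ticket yields a new category with probability (26-3)/26 = 23/26, so the wait is geometric with mean 26/23.
E = 26/23 = 1.13043.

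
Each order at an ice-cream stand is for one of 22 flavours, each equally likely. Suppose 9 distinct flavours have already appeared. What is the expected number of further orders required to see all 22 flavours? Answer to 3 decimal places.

With k distinct flavours already seen, the next new one takes an expected 22/(22-k) orders.
Sum over k = 9,...,21: E = 22/13 + 22/12 + 22/11 + ... + 22/2 + 22/1 = 69.9629.

69.963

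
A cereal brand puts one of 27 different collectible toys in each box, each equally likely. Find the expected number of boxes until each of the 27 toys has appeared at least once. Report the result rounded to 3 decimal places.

Split into phases: going from k distinct to k+1 distinct takes on average 27/(27-k) boxes.
E[T] = 27/27 + 27/26 + 27/25 + ... + 27/2 + 27/1 = 27·H_{27}.
H_{27} = 3.8915, so E[T] = 105.0693.

105.069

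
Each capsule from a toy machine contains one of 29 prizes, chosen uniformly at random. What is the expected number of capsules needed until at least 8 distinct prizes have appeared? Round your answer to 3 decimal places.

9.173

Going from k to k+1 distinct takes a geometric number of capsules with mean 29/(29-k).
Sum over k = 0,...,7: E = 29/29 + 29/28 + 29/27 + ... + 29/23 + 29/22 = 9.1726.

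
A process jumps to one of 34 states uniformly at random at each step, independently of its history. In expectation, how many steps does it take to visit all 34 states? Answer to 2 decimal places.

140.02

The wait to go from k to k+1 distinct states is geometric with mean 34/(34-k).
E[T] = 34/34 + 34/33 + 34/32 + ... + 34/2 + 34/1 = 34·H_{34}.
H_{34} = 4.118, so E[T] = 140.019.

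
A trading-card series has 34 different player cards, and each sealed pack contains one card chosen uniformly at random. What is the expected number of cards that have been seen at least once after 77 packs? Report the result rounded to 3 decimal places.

30.587

For each card, P(seen in 77 packs) = 1 - (33/34)^77 = 0.8996.
By linearity of expectation, E[distinct seen] = 34·(1 - (33/34)^77) = 30.5867.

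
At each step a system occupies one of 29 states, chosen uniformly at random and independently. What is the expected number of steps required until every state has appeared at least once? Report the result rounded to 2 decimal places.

After k distinct states have appeared, the next step gives a new one with probability (29-k)/29, so the expected wait for the (k+1)-th is 29/(29-k).
E[T] = 29/29 + 29/28 + 29/27 + ... + 29/2 + 29/1 = 29·H_{29}.
H_{29} = 3.962, so E[T] = 114.888.

114.89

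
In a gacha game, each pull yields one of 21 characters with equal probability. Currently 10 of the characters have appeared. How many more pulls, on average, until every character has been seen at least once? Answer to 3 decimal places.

63.417

The wait to go from k to k+1 distinct characters is geometric with mean 21/(21-k).
Sum over k = 10,...,20: E = 21/11 + 21/10 + 21/9 + ... + 21/2 + 21/1 = 63.4174.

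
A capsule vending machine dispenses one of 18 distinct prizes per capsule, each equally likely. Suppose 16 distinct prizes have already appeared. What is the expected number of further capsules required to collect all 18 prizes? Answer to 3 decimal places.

From k distinct to k+1 distinct takes on average 18/(18-k) capsules.
Sum over k = 16,...,17: E = 18/2 + 18/1 = 27.0000.

27.000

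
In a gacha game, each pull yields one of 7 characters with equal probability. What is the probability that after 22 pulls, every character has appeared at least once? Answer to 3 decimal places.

0.777

By inclusion–exclusion over which characters are missing,
P(all seen) = Σ_{j=0}^{7} (-1)^j C(7,j)((7-j)/7)^22
= 1.0000 - 0.2357 + 0.0128 - 0.0002 + 0.0000 - 0.0000 + 0.0000 - 0.0000
= 0.7770.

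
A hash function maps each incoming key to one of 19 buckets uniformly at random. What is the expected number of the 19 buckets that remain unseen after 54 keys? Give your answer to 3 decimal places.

For each bucket, P(unseen after 54) = (18/19)^54 = 0.0540.
By linearity of expectation, E[unseen] = 19·(18/19)^54 = 1.0251.

1.025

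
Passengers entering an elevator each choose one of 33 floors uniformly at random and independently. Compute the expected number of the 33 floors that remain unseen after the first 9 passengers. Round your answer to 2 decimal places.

25.02

For each floor, P(unseen after 9) = (32/33)^9 = 0.758.
By linearity of expectation, E[unseen] = 33·(32/33)^9 = 25.017.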